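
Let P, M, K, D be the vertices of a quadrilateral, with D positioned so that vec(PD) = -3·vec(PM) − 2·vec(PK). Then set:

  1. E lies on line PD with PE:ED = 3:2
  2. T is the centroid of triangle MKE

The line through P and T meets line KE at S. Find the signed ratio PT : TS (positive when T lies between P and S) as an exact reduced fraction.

Set P = (0, 0), M = (1, 0), K = (0, 1), D = (-3, -2); any affine frame gives the same invariant.
1. E lies on line PD with PE:ED = 3:2 ⇒ E = (-9/5, -6/5)
2. T is the centroid of triangle MKE ⇒ T = (-4/15, -1/15)
line PT meets KE at S = (-36/35, -9/35)
T = P + t·(S−P) with t = 7/27, so PT:TS = 7/27:20/27

PT:TS = 7/20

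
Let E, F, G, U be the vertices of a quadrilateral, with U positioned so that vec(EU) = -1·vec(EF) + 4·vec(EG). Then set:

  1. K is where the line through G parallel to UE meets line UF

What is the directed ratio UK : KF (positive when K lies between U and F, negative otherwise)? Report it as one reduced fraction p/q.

UK:KF = 1/3

Assign E = (0, 0), F = (1, 0), G = (0, 1), U = (-1, 4) — the answer is frame-independent, so this choice is without loss of generality.
1. K is where the line through G parallel to UE meets line UF ⇒ K = (-1/2, 3)
K = U + t·(F−U) with t = 1/4, so UK:KF = t:(1−t) = 1/4:3/4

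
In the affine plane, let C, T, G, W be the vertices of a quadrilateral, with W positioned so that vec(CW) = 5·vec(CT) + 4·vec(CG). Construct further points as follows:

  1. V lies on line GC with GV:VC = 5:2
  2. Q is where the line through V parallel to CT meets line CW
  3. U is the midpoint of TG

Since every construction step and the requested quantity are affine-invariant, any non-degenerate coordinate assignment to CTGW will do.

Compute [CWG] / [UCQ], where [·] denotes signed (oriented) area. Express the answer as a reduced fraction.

[CWG]:[UCQ] = 140

Assign C = (0, 0), T = (1, 0), G = (0, 1), W = (5, 4) — the answer is frame-independent, so this choice is without loss of generality.
1. V lies on line GC with GV:VC = 5:2 ⇒ V = (0, 2/7)
2. Q is where the line through V parallel to CT meets line CW ⇒ Q = (5/14, 2/7)
3. U is the midpoint of TG ⇒ U = (1/2, 1/2)
2·[CWG] = 5, 2·[UCQ] = 1/28
[CWG]:[UCQ] = 5:1/28 = 140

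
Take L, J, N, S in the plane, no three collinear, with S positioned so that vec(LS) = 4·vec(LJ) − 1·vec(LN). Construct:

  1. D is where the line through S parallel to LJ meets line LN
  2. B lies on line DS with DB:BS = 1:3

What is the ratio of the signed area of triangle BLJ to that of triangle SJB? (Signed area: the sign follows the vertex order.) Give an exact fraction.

[BLJ]:[SJB] = -1/3

Choose coordinates L = (0, 0), J = (1, 0), N = (0, 1), S = (4, -1).
1. D is where the line through S parallel to LJ meets line LN ⇒ D = (0, -1)
2. B lies on line DS with DB:BS = 1:3 ⇒ B = (1, -1)
2·[BLJ] = -1, 2·[SJB] = 3
[BLJ]:[SJB] = -1:3 = -1/3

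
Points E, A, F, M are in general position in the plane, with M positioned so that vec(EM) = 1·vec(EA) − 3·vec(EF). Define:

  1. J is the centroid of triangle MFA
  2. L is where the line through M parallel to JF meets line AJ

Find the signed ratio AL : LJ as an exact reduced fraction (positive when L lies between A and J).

Assign E = (0, 0), A = (1, 0), F = (0, 1), M = (1, -3) — the answer is frame-independent, so this choice is without loss of generality.
1. J is the centroid of triangle MFA ⇒ J = (2/3, -2/3)
2. L is where the line through M parallel to JF meets line AJ ⇒ L = (1/3, -4/3)
L = A + t·(J−A) with t = 2, so AL:LJ = t:(1−t) = 2:-1

AL:LJ = -2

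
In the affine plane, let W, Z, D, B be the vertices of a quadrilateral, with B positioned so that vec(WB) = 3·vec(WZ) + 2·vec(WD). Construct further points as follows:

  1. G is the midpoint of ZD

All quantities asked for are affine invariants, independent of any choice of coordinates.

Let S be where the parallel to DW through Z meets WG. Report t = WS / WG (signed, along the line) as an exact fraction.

t = 2

Work in coordinates with W = (0, 0), Z = (1, 0), D = (0, 1), B = (3, 2).
1. G is the midpoint of ZD ⇒ G = (1/2, 1/2)
through Z parallel to DW: direction (0, -1); meets WG at S = (1, 1)
S = W + t·(G−W) with t = 2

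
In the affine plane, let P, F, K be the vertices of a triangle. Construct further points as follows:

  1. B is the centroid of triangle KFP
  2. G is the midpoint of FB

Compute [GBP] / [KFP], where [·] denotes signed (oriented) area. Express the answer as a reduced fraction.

[GBP]:[KFP] = -1/6

Work in coordinates with P = (0, 0), F = (1, 0), K = (0, 1).
1. B is the centroid of triangle KFP ⇒ B = (1/3, 1/3)
2. G is the midpoint of FB ⇒ G = (2/3, 1/6)
2·[GBP] = 1/6, 2·[KFP] = -1
[GBP]:[KFP] = 1/6:-1 = -1/6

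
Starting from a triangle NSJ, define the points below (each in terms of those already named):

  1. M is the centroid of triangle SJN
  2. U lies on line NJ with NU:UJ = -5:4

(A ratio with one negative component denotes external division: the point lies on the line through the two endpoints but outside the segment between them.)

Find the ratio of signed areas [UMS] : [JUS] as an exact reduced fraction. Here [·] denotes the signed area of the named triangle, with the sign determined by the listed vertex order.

[UMS]:[JUS] = -3/4

Assign N = (0, 0), S = (1, 0), J = (0, 1) — the answer is frame-independent, so this choice is without loss of generality.
1. M is the centroid of triangle SJN ⇒ M = (1/3, 1/3)
2. U lies on line NJ with NU:UJ = -5:4 ⇒ U = (0, 5)
2·[UMS] = 3, 2·[JUS] = -4
[UMS]:[JUS] = 3:-4 = -3/4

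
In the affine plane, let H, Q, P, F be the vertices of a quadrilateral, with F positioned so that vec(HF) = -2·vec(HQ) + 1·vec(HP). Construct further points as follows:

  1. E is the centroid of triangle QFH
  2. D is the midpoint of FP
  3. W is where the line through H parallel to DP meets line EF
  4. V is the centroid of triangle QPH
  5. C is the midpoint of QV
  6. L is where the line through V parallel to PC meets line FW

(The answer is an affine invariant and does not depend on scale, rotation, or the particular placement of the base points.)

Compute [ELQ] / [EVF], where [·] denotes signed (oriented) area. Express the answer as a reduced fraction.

Choose coordinates H = (0, 0), Q = (1, 0), P = (0, 1), F = (-2, 1).
1. E is the centroid of triangle QFH ⇒ E = (-1/3, 1/3)
2. D is the midpoint of FP ⇒ D = (-1, 1)
3. W is where the line through H parallel to DP meets line EF ⇒ W = (1/2, 0)
4. V is the centroid of triangle QPH ⇒ V = (1/3, 1/3)
5. C is the midpoint of QV ⇒ C = (2/3, 1/6)
6. L is where the line through V parallel to PC meets line FW ⇒ L = (11/17, -1/17)
2·[ELQ] = 10/51, 2·[EVF] = 4/9
[ELQ]:[EVF] = 10/51:4/9 = 15/34

[ELQ]:[EVF] = 15/34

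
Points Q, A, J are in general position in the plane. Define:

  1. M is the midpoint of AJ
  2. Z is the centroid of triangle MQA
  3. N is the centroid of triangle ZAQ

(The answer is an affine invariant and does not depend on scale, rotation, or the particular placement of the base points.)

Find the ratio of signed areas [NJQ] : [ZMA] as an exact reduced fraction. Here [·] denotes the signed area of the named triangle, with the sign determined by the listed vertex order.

[NJQ]:[ZMA] = -3

Assign Q = (0, 0), A = (1, 0), J = (0, 1) — the answer is frame-independent, so this choice is without loss of generality.
1. M is the midpoint of AJ ⇒ M = (1/2, 1/2)
2. Z is the centroid of triangle MQA ⇒ Z = (1/2, 1/6)
3. N is the centroid of triangle ZAQ ⇒ N = (1/2, 1/18)
2·[NJQ] = 1/2, 2·[ZMA] = -1/6
[NJQ]:[ZMA] = 1/2:-1/6 = -3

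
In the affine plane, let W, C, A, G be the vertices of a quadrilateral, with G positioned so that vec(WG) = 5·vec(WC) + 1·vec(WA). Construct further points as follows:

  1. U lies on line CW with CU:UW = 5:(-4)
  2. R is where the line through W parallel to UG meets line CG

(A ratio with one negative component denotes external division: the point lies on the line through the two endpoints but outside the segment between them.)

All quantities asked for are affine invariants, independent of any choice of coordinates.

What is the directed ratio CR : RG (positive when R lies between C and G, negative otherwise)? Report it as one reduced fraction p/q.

Work in coordinates with W = (0, 0), C = (1, 0), A = (0, 1), G = (5, 1).
1. U lies on line CW with CU:UW = 5:(-4) ⇒ U = (-4, 0)
2. R is where the line through W parallel to UG meets line CG ⇒ R = (9/5, 1/5)
R = C + t·(G−C) with t = 1/5, so CR:RG = t:(1−t) = 1/5:4/5

CR:RG = 1/4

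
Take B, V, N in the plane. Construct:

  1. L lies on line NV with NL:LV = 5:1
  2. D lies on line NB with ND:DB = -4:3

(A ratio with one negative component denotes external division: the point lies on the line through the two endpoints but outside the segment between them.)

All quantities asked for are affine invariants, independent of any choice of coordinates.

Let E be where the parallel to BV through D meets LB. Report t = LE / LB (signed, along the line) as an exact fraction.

t = 19

Set B = (0, 0), V = (1, 0), N = (0, 1); any affine frame gives the same invariant.
1. L lies on line NV with NL:LV = 5:1 ⇒ L = (5/6, 1/6)
2. D lies on line NB with ND:DB = -4:3 ⇒ D = (0, -3)
through D parallel to BV: direction (1, 0); meets LB at E = (-15, -3)
E = L + t·(B−L) with t = 19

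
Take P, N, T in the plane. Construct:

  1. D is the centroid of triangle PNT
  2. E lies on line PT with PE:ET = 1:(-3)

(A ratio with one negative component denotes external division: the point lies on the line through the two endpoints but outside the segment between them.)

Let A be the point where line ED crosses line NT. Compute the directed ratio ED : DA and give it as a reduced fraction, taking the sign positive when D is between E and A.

Assign P = (0, 0), N = (1, 0), T = (0, 1) — the answer is frame-independent, so this choice is without loss of generality.
1. D is the centroid of triangle PNT ⇒ D = (1/3, 1/3)
2. E lies on line PT with PE:ET = 1:(-3) ⇒ E = (0, -1/2)
line ED meets NT at A = (3/7, 4/7)
D = E + t·(A−E) with t = 7/9, so ED:DA = 7/9:2/9

ED:DA = 7/2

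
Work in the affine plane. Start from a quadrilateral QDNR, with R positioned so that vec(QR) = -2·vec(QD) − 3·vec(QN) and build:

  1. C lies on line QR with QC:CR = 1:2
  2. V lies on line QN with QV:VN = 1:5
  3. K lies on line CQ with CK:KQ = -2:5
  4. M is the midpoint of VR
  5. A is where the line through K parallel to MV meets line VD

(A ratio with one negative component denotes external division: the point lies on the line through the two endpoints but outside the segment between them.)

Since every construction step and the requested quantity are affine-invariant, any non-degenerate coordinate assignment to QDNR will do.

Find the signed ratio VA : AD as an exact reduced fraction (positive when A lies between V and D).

VA:AD = 8/181

Set Q = (0, 0), D = (1, 0), N = (0, 1), R = (-2, -3); any affine frame gives the same invariant.
1. C lies on line QR with QC:CR = 1:2 ⇒ C = (-2/3, -1)
2. V lies on line QN with QV:VN = 1:5 ⇒ V = (0, 1/6)
3. K lies on line CQ with CK:KQ = -2:5 ⇒ K = (-10/9, -5/3)
4. M is the midpoint of VR ⇒ M = (-1, -17/12)
5. A is where the line through K parallel to MV meets line VD ⇒ A = (8/189, 181/1134)
A = V + t·(D−V) with t = 8/189, so VA:AD = t:(1−t) = 8/189:181/189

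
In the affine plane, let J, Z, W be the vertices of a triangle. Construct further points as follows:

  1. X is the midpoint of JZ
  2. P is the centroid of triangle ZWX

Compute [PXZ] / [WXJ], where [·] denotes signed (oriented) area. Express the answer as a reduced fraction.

[PXZ]:[WXJ] = -1/3

Set J = (0, 0), Z = (1, 0), W = (0, 1); any affine frame gives the same invariant.
1. X is the midpoint of JZ ⇒ X = (1/2, 0)
2. P is the centroid of triangle ZWX ⇒ P = (1/2, 1/3)
2·[PXZ] = 1/6, 2·[WXJ] = -1/2
[PXZ]:[WXJ] = 1/6:-1/2 = -1/3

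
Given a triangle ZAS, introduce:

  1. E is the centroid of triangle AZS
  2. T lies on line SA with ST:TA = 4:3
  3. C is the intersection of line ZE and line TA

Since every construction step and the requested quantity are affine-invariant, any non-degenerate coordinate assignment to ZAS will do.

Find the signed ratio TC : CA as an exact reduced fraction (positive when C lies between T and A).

TC:CA = -1/7

Set Z = (0, 0), A = (1, 0), S = (0, 1); any affine frame gives the same invariant.
1. E is the centroid of triangle AZS ⇒ E = (1/3, 1/3)
2. T lies on line SA with ST:TA = 4:3 ⇒ T = (4/7, 3/7)
3. C is the intersection of line ZE and line TA ⇒ C = (1/2, 1/2)
C = T + t·(A−T) with t = -1/6, so TC:CA = t:(1−t) = -1/6:7/6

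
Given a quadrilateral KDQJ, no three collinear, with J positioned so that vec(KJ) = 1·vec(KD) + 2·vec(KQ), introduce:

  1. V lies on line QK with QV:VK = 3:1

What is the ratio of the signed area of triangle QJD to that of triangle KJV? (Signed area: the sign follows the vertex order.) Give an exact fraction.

Work in coordinates with K = (0, 0), D = (1, 0), Q = (0, 1), J = (1, 2).
1. V lies on line QK with QV:VK = 3:1 ⇒ V = (0, 1/4)
2·[QJD] = -2, 2·[KJV] = 1/4
[QJD]:[KJV] = -2:1/4 = -8

[QJD]:[KJV] = -8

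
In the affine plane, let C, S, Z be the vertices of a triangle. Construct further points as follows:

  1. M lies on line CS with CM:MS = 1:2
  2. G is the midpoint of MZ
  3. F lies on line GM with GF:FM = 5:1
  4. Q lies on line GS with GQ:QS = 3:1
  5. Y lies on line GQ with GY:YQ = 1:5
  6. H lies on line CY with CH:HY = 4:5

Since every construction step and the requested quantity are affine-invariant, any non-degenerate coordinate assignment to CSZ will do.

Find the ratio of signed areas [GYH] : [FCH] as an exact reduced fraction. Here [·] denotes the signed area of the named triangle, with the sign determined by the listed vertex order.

[GYH]:[FCH] = 45/64

Assign C = (0, 0), S = (1, 0), Z = (0, 1) — the answer is frame-independent, so this choice is without loss of generality.
1. M lies on line CS with CM:MS = 1:2 ⇒ M = (1/3, 0)
2. G is the midpoint of MZ ⇒ G = (1/6, 1/2)
3. F lies on line GM with GF:FM = 5:1 ⇒ F = (11/36, 1/12)
4. Q lies on line GS with GQ:QS = 3:1 ⇒ Q = (19/24, 1/8)
5. Y lies on line GQ with GY:YQ = 1:5 ⇒ Y = (13/48, 7/16)
6. H lies on line CY with CH:HY = 4:5 ⇒ H = (13/108, 7/36)
2·[GYH] = -5/144, 2·[FCH] = -4/81
[GYH]:[FCH] = -5/144:-4/81 = 45/64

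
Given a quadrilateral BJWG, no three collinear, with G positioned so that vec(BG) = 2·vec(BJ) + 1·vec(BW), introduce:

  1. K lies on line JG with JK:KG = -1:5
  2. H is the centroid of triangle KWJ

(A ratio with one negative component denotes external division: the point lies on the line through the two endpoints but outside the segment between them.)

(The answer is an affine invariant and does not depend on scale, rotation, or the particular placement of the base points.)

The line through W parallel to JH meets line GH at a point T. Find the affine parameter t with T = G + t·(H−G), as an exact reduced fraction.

t = 3/4

Work in coordinates with B = (0, 0), J = (1, 0), W = (0, 1), G = (2, 1).
1. K lies on line JG with JK:KG = -1:5 ⇒ K = (3/4, -1/4)
2. H is the centroid of triangle KWJ ⇒ H = (7/12, 1/4)
through W parallel to JH: direction (-5/12, 1/4); meets GH at T = (15/16, 7/16)
T = G + t·(H−G) with t = 3/4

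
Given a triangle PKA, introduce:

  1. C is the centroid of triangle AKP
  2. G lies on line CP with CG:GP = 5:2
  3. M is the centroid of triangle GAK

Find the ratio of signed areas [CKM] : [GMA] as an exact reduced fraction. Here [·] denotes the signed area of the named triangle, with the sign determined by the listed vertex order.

Set P = (0, 0), K = (1, 0), A = (0, 1); any affine frame gives the same invariant.
1. C is the centroid of triangle AKP ⇒ C = (1/3, 1/3)
2. G lies on line CP with CG:GP = 5:2 ⇒ G = (2/21, 2/21)
3. M is the centroid of triangle GAK ⇒ M = (23/63, 23/63)
2·[CKM] = 2/63, 2·[GMA] = 17/63
[CKM]:[GMA] = 2/63:17/63 = 2/17

[CKM]:[GMA] = 2/17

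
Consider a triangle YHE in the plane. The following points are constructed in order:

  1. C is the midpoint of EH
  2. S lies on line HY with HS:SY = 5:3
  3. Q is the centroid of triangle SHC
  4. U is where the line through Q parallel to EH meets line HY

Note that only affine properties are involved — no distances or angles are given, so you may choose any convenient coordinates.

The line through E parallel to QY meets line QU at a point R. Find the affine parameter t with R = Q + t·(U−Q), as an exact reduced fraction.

t = -90/19

Choose coordinates Y = (0, 0), H = (1, 0), E = (0, 1).
1. C is the midpoint of EH ⇒ C = (1/2, 1/2)
2. S lies on line HY with HS:SY = 5:3 ⇒ S = (3/8, 0)
3. Q is the centroid of triangle SHC ⇒ Q = (5/8, 1/6)
4. U is where the line through Q parallel to EH meets line HY ⇒ U = (19/24, 0)
through E parallel to QY: direction (-5/8, -1/6); meets QU at R = (-25/152, 109/114)
R = Q + t·(U−Q) with t = -90/19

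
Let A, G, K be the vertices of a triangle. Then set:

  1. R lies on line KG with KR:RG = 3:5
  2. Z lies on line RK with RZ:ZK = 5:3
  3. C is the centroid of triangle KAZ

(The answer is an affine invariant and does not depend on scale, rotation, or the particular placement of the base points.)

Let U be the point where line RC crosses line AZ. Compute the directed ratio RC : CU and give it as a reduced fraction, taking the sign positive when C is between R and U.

RC:CU = -6

Set A = (0, 0), G = (1, 0), K = (0, 1); any affine frame gives the same invariant.
1. R lies on line KG with KR:RG = 3:5 ⇒ R = (3/8, 5/8)
2. Z lies on line RK with RZ:ZK = 5:3 ⇒ Z = (9/64, 55/64)
3. C is the centroid of triangle KAZ ⇒ C = (3/64, 119/192)
line RC meets AZ at U = (13/128, 715/1152)
C = R + t·(U−R) with t = 6/5, so RC:CU = 6/5:-1/5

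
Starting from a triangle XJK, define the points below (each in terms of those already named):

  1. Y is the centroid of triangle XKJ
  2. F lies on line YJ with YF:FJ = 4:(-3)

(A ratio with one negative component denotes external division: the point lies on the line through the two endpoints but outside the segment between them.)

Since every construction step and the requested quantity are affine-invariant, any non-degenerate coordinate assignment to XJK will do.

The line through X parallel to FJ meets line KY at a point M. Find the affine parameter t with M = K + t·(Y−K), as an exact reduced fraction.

t = 2

Assign X = (0, 0), J = (1, 0), K = (0, 1) — the answer is frame-independent, so this choice is without loss of generality.
1. Y is the centroid of triangle XKJ ⇒ Y = (1/3, 1/3)
2. F lies on line YJ with YF:FJ = 4:(-3) ⇒ F = (3, -1)
through X parallel to FJ: direction (-2, 1); meets KY at M = (2/3, -1/3)
M = K + t·(Y−K) with t = 2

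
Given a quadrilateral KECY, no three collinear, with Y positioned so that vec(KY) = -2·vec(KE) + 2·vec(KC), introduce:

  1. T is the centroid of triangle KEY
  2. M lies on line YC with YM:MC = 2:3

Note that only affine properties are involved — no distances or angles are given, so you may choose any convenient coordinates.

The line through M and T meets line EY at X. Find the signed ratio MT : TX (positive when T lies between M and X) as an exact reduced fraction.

MT:TX = -8/5

Assign K = (0, 0), E = (1, 0), C = (0, 1), Y = (-2, 2) — the answer is frame-independent, so this choice is without loss of generality.
1. T is the centroid of triangle KEY ⇒ T = (-1/3, 2/3)
2. M lies on line YC with YM:MC = 2:3 ⇒ M = (-6/5, 8/5)
line MT meets EY at X = (-7/8, 5/4)
T = M + t·(X−M) with t = 8/3, so MT:TX = 8/3:-5/3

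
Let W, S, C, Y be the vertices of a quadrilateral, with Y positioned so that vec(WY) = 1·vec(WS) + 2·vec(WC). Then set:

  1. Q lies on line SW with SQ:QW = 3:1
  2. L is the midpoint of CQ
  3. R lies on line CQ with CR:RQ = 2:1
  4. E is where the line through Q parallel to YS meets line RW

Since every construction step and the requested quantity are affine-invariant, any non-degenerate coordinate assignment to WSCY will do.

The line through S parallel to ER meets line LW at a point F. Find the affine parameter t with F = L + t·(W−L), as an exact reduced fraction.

t = 9

Assign W = (0, 0), S = (1, 0), C = (0, 1), Y = (1, 2) — the answer is frame-independent, so this choice is without loss of generality.
1. Q lies on line SW with SQ:QW = 3:1 ⇒ Q = (1/4, 0)
2. L is the midpoint of CQ ⇒ L = (1/8, 1/2)
3. R lies on line CQ with CR:RQ = 2:1 ⇒ R = (1/6, 1/3)
4. E is where the line through Q parallel to YS meets line RW ⇒ E = (1/4, 1/2)
through S parallel to ER: direction (-1/12, -1/6); meets LW at F = (-1, -4)
F = L + t·(W−L) with t = 9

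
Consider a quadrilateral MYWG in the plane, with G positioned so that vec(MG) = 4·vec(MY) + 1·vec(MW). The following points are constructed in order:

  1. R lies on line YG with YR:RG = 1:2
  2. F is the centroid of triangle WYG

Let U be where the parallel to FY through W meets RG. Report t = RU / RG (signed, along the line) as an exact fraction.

Work in coordinates with M = (0, 0), Y = (1, 0), W = (0, 1), G = (4, 1).
1. R lies on line YG with YR:RG = 1:2 ⇒ R = (2, 1/3)
2. F is the centroid of triangle WYG ⇒ F = (5/3, 2/3)
through W parallel to FY: direction (-2/3, -2/3); meets RG at U = (-2, -1)
U = R + t·(G−R) with t = -2

t = -2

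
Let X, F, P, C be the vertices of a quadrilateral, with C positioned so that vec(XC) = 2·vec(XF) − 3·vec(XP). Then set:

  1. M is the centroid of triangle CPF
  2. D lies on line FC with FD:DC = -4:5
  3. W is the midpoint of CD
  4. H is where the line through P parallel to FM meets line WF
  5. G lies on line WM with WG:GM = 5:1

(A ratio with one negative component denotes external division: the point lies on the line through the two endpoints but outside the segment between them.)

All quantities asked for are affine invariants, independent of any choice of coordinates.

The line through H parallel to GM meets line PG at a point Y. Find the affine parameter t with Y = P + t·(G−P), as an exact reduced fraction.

t = 9/8

Set X = (0, 0), F = (1, 0), P = (0, 1), C = (2, -3); any affine frame gives the same invariant.
1. M is the centroid of triangle CPF ⇒ M = (1, -2/3)
2. D lies on line FC with FD:DC = -4:5 ⇒ D = (-3, 12)
3. W is the midpoint of CD ⇒ W = (-1/2, 9/2)
4. H is where the line through P parallel to FM meets line WF ⇒ H = (0, 3)
5. G lies on line WM with WG:GM = 5:1 ⇒ G = (3/4, 7/36)
through H parallel to GM: direction (1/4, -31/36); meets PG at Y = (27/32, 3/32)
Y = P + t·(G−P) with t = 9/8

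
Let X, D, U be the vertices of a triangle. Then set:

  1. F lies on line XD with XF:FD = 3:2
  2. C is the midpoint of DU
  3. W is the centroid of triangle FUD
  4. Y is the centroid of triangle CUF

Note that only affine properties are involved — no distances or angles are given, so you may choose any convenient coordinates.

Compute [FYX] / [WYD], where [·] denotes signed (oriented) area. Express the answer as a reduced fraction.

Assign X = (0, 0), D = (1, 0), U = (0, 1) — the answer is frame-independent, so this choice is without loss of generality.
1. F lies on line XD with XF:FD = 3:2 ⇒ F = (3/5, 0)
2. C is the midpoint of DU ⇒ C = (1/2, 1/2)
3. W is the centroid of triangle FUD ⇒ W = (8/15, 1/3)
4. Y is the centroid of triangle CUF ⇒ Y = (11/30, 1/2)
2·[FYX] = 3/10, 2·[WYD] = -1/45
[FYX]:[WYD] = 3/10:-1/45 = -27/2

[FYX]:[WYD] = -27/2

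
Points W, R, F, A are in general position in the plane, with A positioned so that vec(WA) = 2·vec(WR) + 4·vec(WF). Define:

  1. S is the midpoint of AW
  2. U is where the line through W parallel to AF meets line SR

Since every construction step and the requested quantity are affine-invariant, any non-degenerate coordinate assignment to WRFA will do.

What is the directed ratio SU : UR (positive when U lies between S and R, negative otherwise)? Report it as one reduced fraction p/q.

Work in coordinates with W = (0, 0), R = (1, 0), F = (0, 1), A = (2, 4).
1. S is the midpoint of AW ⇒ S = (1, 2)
2. U is where the line through W parallel to AF meets line SR ⇒ U = (1, 3/2)
U = S + t·(R−S) with t = 1/4, so SU:UR = t:(1−t) = 1/4:3/4

SU:UR = 1/3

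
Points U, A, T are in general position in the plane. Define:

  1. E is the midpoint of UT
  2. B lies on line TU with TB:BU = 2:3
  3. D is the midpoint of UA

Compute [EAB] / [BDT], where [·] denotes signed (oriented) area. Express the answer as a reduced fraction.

Assign U = (0, 0), A = (1, 0), T = (0, 1) — the answer is frame-independent, so this choice is without loss of generality.
1. E is the midpoint of UT ⇒ E = (0, 1/2)
2. B lies on line TU with TB:BU = 2:3 ⇒ B = (0, 3/5)
3. D is the midpoint of UA ⇒ D = (1/2, 0)
2·[EAB] = 1/10, 2·[BDT] = 1/5
[EAB]:[BDT] = 1/10:1/5 = 1/2

[EAB]:[BDT] = 1/2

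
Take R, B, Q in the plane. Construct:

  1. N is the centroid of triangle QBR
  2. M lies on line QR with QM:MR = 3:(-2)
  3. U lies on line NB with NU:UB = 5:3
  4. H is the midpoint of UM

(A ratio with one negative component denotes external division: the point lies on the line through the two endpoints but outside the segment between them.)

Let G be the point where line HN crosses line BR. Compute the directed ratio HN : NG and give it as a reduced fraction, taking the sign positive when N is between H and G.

Choose coordinates R = (0, 0), B = (1, 0), Q = (0, 1).
1. N is the centroid of triangle QBR ⇒ N = (1/3, 1/3)
2. M lies on line QR with QM:MR = 3:(-2) ⇒ M = (0, -2)
3. U lies on line NB with NU:UB = 5:3 ⇒ U = (3/4, 1/8)
4. H is the midpoint of UM ⇒ H = (3/8, -15/16)
line HN meets BR at G = (21/61, 0)
N = H + t·(G−H) with t = 61/45, so HN:NG = 61/45:-16/45

HN:NG = -61/16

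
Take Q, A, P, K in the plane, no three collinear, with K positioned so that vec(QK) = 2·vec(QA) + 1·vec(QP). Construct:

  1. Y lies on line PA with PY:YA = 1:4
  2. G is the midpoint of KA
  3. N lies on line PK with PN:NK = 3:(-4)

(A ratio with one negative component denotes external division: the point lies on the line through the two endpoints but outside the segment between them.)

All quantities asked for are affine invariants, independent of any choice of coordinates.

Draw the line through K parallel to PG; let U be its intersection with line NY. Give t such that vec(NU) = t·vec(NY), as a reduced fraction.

t = 10/7

Assign Q = (0, 0), A = (1, 0), P = (0, 1), K = (2, 1) — the answer is frame-independent, so this choice is without loss of generality.
1. Y lies on line PA with PY:YA = 1:4 ⇒ Y = (1/5, 4/5)
2. G is the midpoint of KA ⇒ G = (3/2, 1/2)
3. N lies on line PK with PN:NK = 3:(-4) ⇒ N = (-6, 1)
through K parallel to PG: direction (3/2, -1/2); meets NY at U = (20/7, 5/7)
U = N + t·(Y−N) with t = 10/7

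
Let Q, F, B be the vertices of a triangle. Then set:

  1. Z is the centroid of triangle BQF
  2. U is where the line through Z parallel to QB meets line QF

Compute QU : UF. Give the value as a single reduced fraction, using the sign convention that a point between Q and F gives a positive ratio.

QU:UF = 1/2

Assign Q = (0, 0), F = (1, 0), B = (0, 1) — the answer is frame-independent, so this choice is without loss of generality.
1. Z is the centroid of triangle BQF ⇒ Z = (1/3, 1/3)
2. U is where the line through Z parallel to QB meets line QF ⇒ U = (1/3, 0)
U = Q + t·(F−Q) with t = 1/3, so QU:UF = t:(1−t) = 1/3:2/3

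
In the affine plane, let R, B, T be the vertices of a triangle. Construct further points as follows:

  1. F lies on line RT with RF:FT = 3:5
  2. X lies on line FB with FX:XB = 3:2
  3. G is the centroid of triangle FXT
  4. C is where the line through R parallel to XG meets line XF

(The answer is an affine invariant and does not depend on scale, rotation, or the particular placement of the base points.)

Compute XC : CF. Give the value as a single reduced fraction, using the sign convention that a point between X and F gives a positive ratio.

XC:CF = -11/6

Set R = (0, 0), B = (1, 0), T = (0, 1); any affine frame gives the same invariant.
1. F lies on line RT with RF:FT = 3:5 ⇒ F = (0, 3/8)
2. X lies on line FB with FX:XB = 3:2 ⇒ X = (3/5, 3/20)
3. G is the centroid of triangle FXT ⇒ G = (1/5, 61/120)
4. C is where the line through R parallel to XG meets line XF ⇒ C = (-18/25, 129/200)
C = X + t·(F−X) with t = 11/5, so XC:CF = t:(1−t) = 11/5:-6/5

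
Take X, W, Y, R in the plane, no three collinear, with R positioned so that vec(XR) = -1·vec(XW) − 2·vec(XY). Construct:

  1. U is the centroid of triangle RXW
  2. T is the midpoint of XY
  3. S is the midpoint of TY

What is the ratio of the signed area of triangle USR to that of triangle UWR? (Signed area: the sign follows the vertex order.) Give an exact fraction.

[USR]:[UWR] = -17/8

Set X = (0, 0), W = (1, 0), Y = (0, 1), R = (-1, -2); any affine frame gives the same invariant.
1. U is the centroid of triangle RXW ⇒ U = (0, -2/3)
2. T is the midpoint of XY ⇒ T = (0, 1/2)
3. S is the midpoint of TY ⇒ S = (0, 3/4)
2·[USR] = 17/12, 2·[UWR] = -2/3
[USR]:[UWR] = 17/12:-2/3 = -17/8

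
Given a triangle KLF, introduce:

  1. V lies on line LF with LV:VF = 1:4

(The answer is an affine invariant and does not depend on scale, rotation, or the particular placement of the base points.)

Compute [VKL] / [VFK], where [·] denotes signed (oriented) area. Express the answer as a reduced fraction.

Assign K = (0, 0), L = (1, 0), F = (0, 1) — the answer is frame-independent, so this choice is without loss of generality.
1. V lies on line LF with LV:VF = 1:4 ⇒ V = (4/5, 1/5)
2·[VKL] = 1/5, 2·[VFK] = 4/5
[VKL]:[VFK] = 1/5:4/5 = 1/4

[VKL]:[VFK] = 1/4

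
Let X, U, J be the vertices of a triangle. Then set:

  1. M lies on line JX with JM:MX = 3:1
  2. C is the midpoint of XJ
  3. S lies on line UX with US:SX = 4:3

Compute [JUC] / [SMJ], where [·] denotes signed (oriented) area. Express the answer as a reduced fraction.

Work in coordinates with X = (0, 0), U = (1, 0), J = (0, 1).
1. M lies on line JX with JM:MX = 3:1 ⇒ M = (0, 1/4)
2. C is the midpoint of XJ ⇒ C = (0, 1/2)
3. S lies on line UX with US:SX = 4:3 ⇒ S = (3/7, 0)
2·[JUC] = -1/2, 2·[SMJ] = -9/28
[JUC]:[SMJ] = -1/2:-9/28 = 14/9

[JUC]:[SMJ] = 14/9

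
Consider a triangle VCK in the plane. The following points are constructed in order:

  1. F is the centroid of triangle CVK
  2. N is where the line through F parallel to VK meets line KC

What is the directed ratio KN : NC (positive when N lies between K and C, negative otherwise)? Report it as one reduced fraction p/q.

KN:NC = 1/2

Set V = (0, 0), C = (1, 0), K = (0, 1); any affine frame gives the same invariant.
1. F is the centroid of triangle CVK ⇒ F = (1/3, 1/3)
2. N is where the line through F parallel to VK meets line KC ⇒ N = (1/3, 2/3)
N = K + t·(C−K) with t = 1/3, so KN:NC = t:(1−t) = 1/3:2/3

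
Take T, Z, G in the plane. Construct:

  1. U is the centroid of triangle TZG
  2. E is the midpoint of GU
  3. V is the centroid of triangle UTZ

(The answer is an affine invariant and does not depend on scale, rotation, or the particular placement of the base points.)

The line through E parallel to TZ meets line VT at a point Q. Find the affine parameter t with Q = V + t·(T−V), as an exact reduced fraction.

t = -5

Work in coordinates with T = (0, 0), Z = (1, 0), G = (0, 1).
1. U is the centroid of triangle TZG ⇒ U = (1/3, 1/3)
2. E is the midpoint of GU ⇒ E = (1/6, 2/3)
3. V is the centroid of triangle UTZ ⇒ V = (4/9, 1/9)
through E parallel to TZ: direction (1, 0); meets VT at Q = (8/3, 2/3)
Q = V + t·(T−V) with t = -5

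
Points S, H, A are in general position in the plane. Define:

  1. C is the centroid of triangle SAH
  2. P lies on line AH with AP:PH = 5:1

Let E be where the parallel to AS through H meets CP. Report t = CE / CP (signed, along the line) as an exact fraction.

Work in coordinates with S = (0, 0), H = (1, 0), A = (0, 1).
1. C is the centroid of triangle SAH ⇒ C = (1/3, 1/3)
2. P lies on line AH with AP:PH = 5:1 ⇒ P = (5/6, 1/6)
through H parallel to AS: direction (0, -1); meets CP at E = (1, 1/9)
E = C + t·(P−C) with t = 4/3

t = 4/3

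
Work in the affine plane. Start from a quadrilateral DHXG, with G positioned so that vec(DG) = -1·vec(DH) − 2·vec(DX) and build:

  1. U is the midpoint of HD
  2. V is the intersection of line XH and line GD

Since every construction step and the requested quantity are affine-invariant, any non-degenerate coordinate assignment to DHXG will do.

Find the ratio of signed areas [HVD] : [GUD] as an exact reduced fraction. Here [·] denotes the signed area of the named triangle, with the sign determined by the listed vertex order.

[HVD]:[GUD] = 2/3

Choose coordinates D = (0, 0), H = (1, 0), X = (0, 1), G = (-1, -2).
1. U is the midpoint of HD ⇒ U = (1/2, 0)
2. V is the intersection of line XH and line GD ⇒ V = (1/3, 2/3)
2·[HVD] = 2/3, 2·[GUD] = 1
[HVD]:[GUD] = 2/3:1 = 2/3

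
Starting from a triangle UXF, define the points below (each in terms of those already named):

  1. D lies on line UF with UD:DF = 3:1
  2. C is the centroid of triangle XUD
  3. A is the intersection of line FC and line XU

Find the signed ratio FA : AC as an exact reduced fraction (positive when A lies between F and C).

FA:AC = -4

Choose coordinates U = (0, 0), X = (1, 0), F = (0, 1).
1. D lies on line UF with UD:DF = 3:1 ⇒ D = (0, 3/4)
2. C is the centroid of triangle XUD ⇒ C = (1/3, 1/4)
3. A is the intersection of line FC and line XU ⇒ A = (4/9, 0)
A = F + t·(C−F) with t = 4/3, so FA:AC = t:(1−t) = 4/3:-1/3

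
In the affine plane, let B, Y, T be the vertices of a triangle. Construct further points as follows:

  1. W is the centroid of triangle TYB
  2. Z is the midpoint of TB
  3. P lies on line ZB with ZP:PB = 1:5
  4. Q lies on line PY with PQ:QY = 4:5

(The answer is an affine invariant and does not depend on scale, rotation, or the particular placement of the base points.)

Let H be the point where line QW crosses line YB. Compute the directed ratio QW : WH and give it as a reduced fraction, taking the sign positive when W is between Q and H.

Set B = (0, 0), Y = (1, 0), T = (0, 1); any affine frame gives the same invariant.
1. W is the centroid of triangle TYB ⇒ W = (1/3, 1/3)
2. Z is the midpoint of TB ⇒ Z = (0, 1/2)
3. P lies on line ZB with ZP:PB = 1:5 ⇒ P = (0, 5/12)
4. Q lies on line PY with PQ:QY = 4:5 ⇒ Q = (4/9, 25/108)
line QW meets YB at H = (23/33, 0)
W = Q + t·(H−Q) with t = -11/25, so QW:WH = -11/25:36/25

QW:WH = -11/36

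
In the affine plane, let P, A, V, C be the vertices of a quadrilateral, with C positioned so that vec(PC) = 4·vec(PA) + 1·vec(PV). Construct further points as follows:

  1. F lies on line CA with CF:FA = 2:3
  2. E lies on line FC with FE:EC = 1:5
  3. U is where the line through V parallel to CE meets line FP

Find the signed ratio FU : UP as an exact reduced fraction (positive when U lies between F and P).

Assign P = (0, 0), A = (1, 0), V = (0, 1), C = (4, 1) — the answer is frame-independent, so this choice is without loss of generality.
1. F lies on line CA with CF:FA = 2:3 ⇒ F = (14/5, 3/5)
2. E lies on line FC with FE:EC = 1:5 ⇒ E = (3, 2/3)
3. U is where the line through V parallel to CE meets line FP ⇒ U = (-42/5, -9/5)
U = F + t·(P−F) with t = 4, so FU:UP = t:(1−t) = 4:-3

FU:UP = -4/3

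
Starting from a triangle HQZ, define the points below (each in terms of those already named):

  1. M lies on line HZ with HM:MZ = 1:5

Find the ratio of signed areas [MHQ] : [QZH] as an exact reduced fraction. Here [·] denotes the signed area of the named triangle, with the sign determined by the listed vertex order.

[MHQ]:[QZH] = 1/6

Choose coordinates H = (0, 0), Q = (1, 0), Z = (0, 1).
1. M lies on line HZ with HM:MZ = 1:5 ⇒ M = (0, 1/6)
2·[MHQ] = 1/6, 2·[QZH] = 1
[MHQ]:[QZH] = 1/6:1 = 1/6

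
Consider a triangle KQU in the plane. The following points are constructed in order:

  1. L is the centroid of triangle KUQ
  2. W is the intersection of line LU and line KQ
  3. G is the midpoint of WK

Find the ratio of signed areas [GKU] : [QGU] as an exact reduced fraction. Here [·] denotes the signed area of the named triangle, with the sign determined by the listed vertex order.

[GKU]:[QGU] = 1/3

Work in coordinates with K = (0, 0), Q = (1, 0), U = (0, 1).
1. L is the centroid of triangle KUQ ⇒ L = (1/3, 1/3)
2. W is the intersection of line LU and line KQ ⇒ W = (1/2, 0)
3. G is the midpoint of WK ⇒ G = (1/4, 0)
2·[GKU] = -1/4, 2·[QGU] = -3/4
[GKU]:[QGU] = -1/4:-3/4 = 1/3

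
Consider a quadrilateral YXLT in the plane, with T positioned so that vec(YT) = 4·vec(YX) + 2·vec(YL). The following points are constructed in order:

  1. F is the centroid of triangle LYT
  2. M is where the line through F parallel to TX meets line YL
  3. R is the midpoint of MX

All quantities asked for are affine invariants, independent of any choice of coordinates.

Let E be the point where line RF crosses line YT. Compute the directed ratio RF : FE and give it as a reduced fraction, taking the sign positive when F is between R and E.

RF:FE = -19/12

Choose coordinates Y = (0, 0), X = (1, 0), L = (0, 1), T = (4, 2).
1. F is the centroid of triangle LYT ⇒ F = (4/3, 1)
2. M is where the line through F parallel to TX meets line YL ⇒ M = (0, 1/9)
3. R is the midpoint of MX ⇒ R = (1/2, 1/18)
line RF meets YT at E = (46/57, 23/57)
F = R + t·(E−R) with t = 19/7, so RF:FE = 19/7:-12/7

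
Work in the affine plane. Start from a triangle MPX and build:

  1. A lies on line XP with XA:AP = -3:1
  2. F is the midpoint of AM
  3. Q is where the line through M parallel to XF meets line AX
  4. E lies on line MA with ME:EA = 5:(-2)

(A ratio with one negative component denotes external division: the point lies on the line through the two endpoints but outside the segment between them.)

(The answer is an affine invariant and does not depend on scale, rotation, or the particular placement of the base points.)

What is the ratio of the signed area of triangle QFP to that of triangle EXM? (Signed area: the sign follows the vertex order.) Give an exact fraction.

[QFP]:[EXM] = 1/2

Choose coordinates M = (0, 0), P = (1, 0), X = (0, 1).
1. A lies on line XP with XA:AP = -3:1 ⇒ A = (3/2, -1/2)
2. F is the midpoint of AM ⇒ F = (3/4, -1/4)
3. Q is where the line through M parallel to XF meets line AX ⇒ Q = (-3/2, 5/2)
4. E lies on line MA with ME:EA = 5:(-2) ⇒ E = (5/2, -5/6)
2·[QFP] = 5/4, 2·[EXM] = 5/2
[QFP]:[EXM] = 5/4:5/2 = 1/2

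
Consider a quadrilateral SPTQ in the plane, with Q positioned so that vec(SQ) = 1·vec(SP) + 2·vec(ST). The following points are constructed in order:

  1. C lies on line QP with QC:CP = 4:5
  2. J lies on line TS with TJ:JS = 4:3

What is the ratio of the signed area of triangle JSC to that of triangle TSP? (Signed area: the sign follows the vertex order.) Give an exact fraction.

[JSC]:[TSP] = 3/7

Choose coordinates S = (0, 0), P = (1, 0), T = (0, 1), Q = (1, 2).
1. C lies on line QP with QC:CP = 4:5 ⇒ C = (1, 10/9)
2. J lies on line TS with TJ:JS = 4:3 ⇒ J = (0, 3/7)
2·[JSC] = 3/7, 2·[TSP] = 1
[JSC]:[TSP] = 3/7:1 = 3/7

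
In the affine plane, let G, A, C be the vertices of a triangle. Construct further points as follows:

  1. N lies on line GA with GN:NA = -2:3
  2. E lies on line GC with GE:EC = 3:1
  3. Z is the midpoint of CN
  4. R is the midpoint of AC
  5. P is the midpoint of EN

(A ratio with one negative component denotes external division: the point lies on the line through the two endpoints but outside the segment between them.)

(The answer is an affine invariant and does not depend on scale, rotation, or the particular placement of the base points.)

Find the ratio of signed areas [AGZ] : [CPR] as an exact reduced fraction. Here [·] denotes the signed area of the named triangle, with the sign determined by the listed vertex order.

[AGZ]:[CPR] = -8/13

Work in coordinates with G = (0, 0), A = (1, 0), C = (0, 1).
1. N lies on line GA with GN:NA = -2:3 ⇒ N = (-2, 0)
2. E lies on line GC with GE:EC = 3:1 ⇒ E = (0, 3/4)
3. Z is the midpoint of CN ⇒ Z = (-1, 1/2)
4. R is the midpoint of AC ⇒ R = (1/2, 1/2)
5. P is the midpoint of EN ⇒ P = (-1, 3/8)
2·[AGZ] = -1/2, 2·[CPR] = 13/16
[AGZ]:[CPR] = -1/2:13/16 = -8/13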